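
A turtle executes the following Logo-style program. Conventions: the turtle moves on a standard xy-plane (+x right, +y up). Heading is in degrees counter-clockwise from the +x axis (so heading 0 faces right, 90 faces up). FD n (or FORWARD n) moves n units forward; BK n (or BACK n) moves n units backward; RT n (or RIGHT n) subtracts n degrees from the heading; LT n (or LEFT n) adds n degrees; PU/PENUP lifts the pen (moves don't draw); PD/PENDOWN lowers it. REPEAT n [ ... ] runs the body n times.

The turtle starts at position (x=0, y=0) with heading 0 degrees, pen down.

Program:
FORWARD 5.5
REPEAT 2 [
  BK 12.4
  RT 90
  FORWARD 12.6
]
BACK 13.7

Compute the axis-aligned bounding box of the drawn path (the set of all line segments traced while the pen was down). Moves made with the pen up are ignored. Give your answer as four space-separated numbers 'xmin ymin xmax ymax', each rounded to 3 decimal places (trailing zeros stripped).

Answer: -19.5 -12.6 5.5 0

Derivation:
Executing turtle program step by step:
Start: pos=(0,0), heading=0, pen down
FD 5.5: (0,0) -> (5.5,0) [heading=0, draw]
REPEAT 2 [
  -- iteration 1/2 --
  BK 12.4: (5.5,0) -> (-6.9,0) [heading=0, draw]
  RT 90: heading 0 -> 270
  FD 12.6: (-6.9,0) -> (-6.9,-12.6) [heading=270, draw]
  -- iteration 2/2 --
  BK 12.4: (-6.9,-12.6) -> (-6.9,-0.2) [heading=270, draw]
  RT 90: heading 270 -> 180
  FD 12.6: (-6.9,-0.2) -> (-19.5,-0.2) [heading=180, draw]
]
BK 13.7: (-19.5,-0.2) -> (-5.8,-0.2) [heading=180, draw]
Final: pos=(-5.8,-0.2), heading=180, 6 segment(s) drawn

Segment endpoints: x in {-19.5, -6.9, -6.9, -5.8, 0, 5.5}, y in {-12.6, -0.2, -0.2, -0.2, 0}
xmin=-19.5, ymin=-12.6, xmax=5.5, ymax=0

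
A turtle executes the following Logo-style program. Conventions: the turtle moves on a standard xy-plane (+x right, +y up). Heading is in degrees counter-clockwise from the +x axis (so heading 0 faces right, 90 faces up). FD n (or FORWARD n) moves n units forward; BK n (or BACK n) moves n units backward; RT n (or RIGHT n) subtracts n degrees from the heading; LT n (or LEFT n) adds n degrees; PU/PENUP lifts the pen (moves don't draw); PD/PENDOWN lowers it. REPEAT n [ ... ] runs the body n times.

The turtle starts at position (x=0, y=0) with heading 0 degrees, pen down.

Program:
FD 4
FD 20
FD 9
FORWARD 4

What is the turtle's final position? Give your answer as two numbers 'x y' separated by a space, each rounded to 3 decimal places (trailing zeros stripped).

Executing turtle program step by step:
Start: pos=(0,0), heading=0, pen down
FD 4: (0,0) -> (4,0) [heading=0, draw]
FD 20: (4,0) -> (24,0) [heading=0, draw]
FD 9: (24,0) -> (33,0) [heading=0, draw]
FD 4: (33,0) -> (37,0) [heading=0, draw]
Final: pos=(37,0), heading=0, 4 segment(s) drawn

Answer: 37 0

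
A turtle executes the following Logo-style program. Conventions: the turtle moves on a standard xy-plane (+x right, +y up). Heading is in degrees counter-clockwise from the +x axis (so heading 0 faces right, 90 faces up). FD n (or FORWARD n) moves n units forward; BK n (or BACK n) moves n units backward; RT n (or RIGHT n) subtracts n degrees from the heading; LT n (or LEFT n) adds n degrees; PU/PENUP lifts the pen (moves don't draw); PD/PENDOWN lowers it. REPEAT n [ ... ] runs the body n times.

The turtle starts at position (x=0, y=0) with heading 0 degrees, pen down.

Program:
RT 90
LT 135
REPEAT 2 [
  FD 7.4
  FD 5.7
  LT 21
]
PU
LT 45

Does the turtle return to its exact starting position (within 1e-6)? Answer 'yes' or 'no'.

Executing turtle program step by step:
Start: pos=(0,0), heading=0, pen down
RT 90: heading 0 -> 270
LT 135: heading 270 -> 45
REPEAT 2 [
  -- iteration 1/2 --
  FD 7.4: (0,0) -> (5.233,5.233) [heading=45, draw]
  FD 5.7: (5.233,5.233) -> (9.263,9.263) [heading=45, draw]
  LT 21: heading 45 -> 66
  -- iteration 2/2 --
  FD 7.4: (9.263,9.263) -> (12.273,16.023) [heading=66, draw]
  FD 5.7: (12.273,16.023) -> (14.591,21.231) [heading=66, draw]
  LT 21: heading 66 -> 87
]
PU: pen up
LT 45: heading 87 -> 132
Final: pos=(14.591,21.231), heading=132, 4 segment(s) drawn

Start position: (0, 0)
Final position: (14.591, 21.231)
Distance = 25.761; >= 1e-6 -> NOT closed

Answer: no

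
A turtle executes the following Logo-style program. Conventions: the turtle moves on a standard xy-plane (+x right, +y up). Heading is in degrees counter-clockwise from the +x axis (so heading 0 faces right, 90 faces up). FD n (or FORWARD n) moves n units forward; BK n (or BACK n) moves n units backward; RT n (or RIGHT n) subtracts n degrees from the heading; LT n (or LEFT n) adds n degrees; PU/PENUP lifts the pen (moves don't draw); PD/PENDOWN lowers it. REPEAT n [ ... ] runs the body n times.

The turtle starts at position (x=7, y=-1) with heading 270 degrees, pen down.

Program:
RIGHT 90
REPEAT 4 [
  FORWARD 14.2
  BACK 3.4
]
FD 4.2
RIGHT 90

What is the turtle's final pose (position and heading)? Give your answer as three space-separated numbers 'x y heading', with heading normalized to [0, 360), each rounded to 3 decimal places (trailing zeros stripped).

Answer: -40.4 -1 90

Derivation:
Executing turtle program step by step:
Start: pos=(7,-1), heading=270, pen down
RT 90: heading 270 -> 180
REPEAT 4 [
  -- iteration 1/4 --
  FD 14.2: (7,-1) -> (-7.2,-1) [heading=180, draw]
  BK 3.4: (-7.2,-1) -> (-3.8,-1) [heading=180, draw]
  -- iteration 2/4 --
  FD 14.2: (-3.8,-1) -> (-18,-1) [heading=180, draw]
  BK 3.4: (-18,-1) -> (-14.6,-1) [heading=180, draw]
  -- iteration 3/4 --
  FD 14.2: (-14.6,-1) -> (-28.8,-1) [heading=180, draw]
  BK 3.4: (-28.8,-1) -> (-25.4,-1) [heading=180, draw]
  -- iteration 4/4 --
  FD 14.2: (-25.4,-1) -> (-39.6,-1) [heading=180, draw]
  BK 3.4: (-39.6,-1) -> (-36.2,-1) [heading=180, draw]
]
FD 4.2: (-36.2,-1) -> (-40.4,-1) [heading=180, draw]
RT 90: heading 180 -> 90
Final: pos=(-40.4,-1), heading=90, 9 segment(s) drawn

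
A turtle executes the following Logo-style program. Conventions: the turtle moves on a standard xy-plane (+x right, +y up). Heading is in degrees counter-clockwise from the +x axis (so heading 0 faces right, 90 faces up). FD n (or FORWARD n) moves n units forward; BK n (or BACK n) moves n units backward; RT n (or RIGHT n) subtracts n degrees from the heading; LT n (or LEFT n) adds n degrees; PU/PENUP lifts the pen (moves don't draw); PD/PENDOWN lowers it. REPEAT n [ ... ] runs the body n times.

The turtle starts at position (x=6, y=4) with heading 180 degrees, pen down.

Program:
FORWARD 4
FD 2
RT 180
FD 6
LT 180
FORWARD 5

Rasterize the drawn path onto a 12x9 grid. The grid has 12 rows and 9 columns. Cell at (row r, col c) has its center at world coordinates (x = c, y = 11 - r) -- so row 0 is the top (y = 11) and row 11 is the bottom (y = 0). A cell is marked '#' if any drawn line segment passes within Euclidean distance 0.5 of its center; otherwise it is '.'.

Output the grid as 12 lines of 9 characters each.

Segment 0: (6,4) -> (2,4)
Segment 1: (2,4) -> (0,4)
Segment 2: (0,4) -> (6,4)
Segment 3: (6,4) -> (1,4)

Answer: .........
.........
.........
.........
.........
.........
.........
#######..
.........
.........
.........
.........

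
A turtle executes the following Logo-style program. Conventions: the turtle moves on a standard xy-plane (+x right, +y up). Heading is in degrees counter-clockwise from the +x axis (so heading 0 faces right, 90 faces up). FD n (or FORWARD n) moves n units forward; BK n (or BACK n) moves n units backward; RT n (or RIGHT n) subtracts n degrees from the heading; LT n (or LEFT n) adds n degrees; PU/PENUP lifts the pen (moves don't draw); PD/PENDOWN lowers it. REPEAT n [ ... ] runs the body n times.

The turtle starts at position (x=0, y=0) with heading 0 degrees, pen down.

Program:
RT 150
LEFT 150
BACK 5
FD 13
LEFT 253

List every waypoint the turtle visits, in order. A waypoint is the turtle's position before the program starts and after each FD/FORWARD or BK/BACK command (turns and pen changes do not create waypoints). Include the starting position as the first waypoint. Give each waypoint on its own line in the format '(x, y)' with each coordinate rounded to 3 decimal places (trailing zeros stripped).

Answer: (0, 0)
(-5, 0)
(8, 0)

Derivation:
Executing turtle program step by step:
Start: pos=(0,0), heading=0, pen down
RT 150: heading 0 -> 210
LT 150: heading 210 -> 0
BK 5: (0,0) -> (-5,0) [heading=0, draw]
FD 13: (-5,0) -> (8,0) [heading=0, draw]
LT 253: heading 0 -> 253
Final: pos=(8,0), heading=253, 2 segment(s) drawn
Waypoints (3 total):
(0, 0)
(-5, 0)
(8, 0)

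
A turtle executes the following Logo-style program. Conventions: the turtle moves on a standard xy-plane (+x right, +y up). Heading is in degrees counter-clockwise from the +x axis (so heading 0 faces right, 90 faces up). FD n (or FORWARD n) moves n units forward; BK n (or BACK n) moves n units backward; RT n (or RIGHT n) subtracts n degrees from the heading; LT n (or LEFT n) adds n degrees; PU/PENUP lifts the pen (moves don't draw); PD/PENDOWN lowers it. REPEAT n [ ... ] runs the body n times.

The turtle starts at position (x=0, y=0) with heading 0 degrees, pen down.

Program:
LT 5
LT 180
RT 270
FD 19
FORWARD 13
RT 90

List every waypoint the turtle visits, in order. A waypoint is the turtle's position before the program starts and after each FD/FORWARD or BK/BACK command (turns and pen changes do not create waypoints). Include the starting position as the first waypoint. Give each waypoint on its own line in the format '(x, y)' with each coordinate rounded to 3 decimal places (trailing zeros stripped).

Answer: (0, 0)
(1.656, -18.928)
(2.789, -31.878)

Derivation:
Executing turtle program step by step:
Start: pos=(0,0), heading=0, pen down
LT 5: heading 0 -> 5
LT 180: heading 5 -> 185
RT 270: heading 185 -> 275
FD 19: (0,0) -> (1.656,-18.928) [heading=275, draw]
FD 13: (1.656,-18.928) -> (2.789,-31.878) [heading=275, draw]
RT 90: heading 275 -> 185
Final: pos=(2.789,-31.878), heading=185, 2 segment(s) drawn
Waypoints (3 total):
(0, 0)
(1.656, -18.928)
(2.789, -31.878)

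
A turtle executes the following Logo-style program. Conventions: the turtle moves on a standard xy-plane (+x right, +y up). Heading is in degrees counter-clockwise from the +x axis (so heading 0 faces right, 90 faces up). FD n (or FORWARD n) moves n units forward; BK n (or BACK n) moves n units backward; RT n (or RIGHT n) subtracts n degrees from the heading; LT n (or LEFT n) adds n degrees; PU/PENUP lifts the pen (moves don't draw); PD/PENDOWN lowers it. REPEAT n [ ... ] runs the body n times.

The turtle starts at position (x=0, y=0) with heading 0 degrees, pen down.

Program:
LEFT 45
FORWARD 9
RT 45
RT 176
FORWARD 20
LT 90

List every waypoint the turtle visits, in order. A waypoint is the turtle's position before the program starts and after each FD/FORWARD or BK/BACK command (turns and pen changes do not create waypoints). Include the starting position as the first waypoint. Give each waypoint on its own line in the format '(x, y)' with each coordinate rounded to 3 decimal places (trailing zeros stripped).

Answer: (0, 0)
(6.364, 6.364)
(-13.587, 4.969)

Derivation:
Executing turtle program step by step:
Start: pos=(0,0), heading=0, pen down
LT 45: heading 0 -> 45
FD 9: (0,0) -> (6.364,6.364) [heading=45, draw]
RT 45: heading 45 -> 0
RT 176: heading 0 -> 184
FD 20: (6.364,6.364) -> (-13.587,4.969) [heading=184, draw]
LT 90: heading 184 -> 274
Final: pos=(-13.587,4.969), heading=274, 2 segment(s) drawn
Waypoints (3 total):
(0, 0)
(6.364, 6.364)
(-13.587, 4.969)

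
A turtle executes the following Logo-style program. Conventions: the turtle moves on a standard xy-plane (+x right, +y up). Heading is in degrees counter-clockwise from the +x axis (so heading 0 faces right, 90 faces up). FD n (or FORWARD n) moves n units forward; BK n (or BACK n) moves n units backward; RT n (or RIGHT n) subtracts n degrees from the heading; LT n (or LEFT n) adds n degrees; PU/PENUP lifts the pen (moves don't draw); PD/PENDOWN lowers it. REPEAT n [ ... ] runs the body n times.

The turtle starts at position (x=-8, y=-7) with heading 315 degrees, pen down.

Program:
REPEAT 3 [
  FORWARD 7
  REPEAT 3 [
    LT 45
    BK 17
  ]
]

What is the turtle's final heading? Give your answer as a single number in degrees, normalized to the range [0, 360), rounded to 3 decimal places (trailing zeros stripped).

Executing turtle program step by step:
Start: pos=(-8,-7), heading=315, pen down
REPEAT 3 [
  -- iteration 1/3 --
  FD 7: (-8,-7) -> (-3.05,-11.95) [heading=315, draw]
  REPEAT 3 [
    -- iteration 1/3 --
    LT 45: heading 315 -> 0
    BK 17: (-3.05,-11.95) -> (-20.05,-11.95) [heading=0, draw]
    -- iteration 2/3 --
    LT 45: heading 0 -> 45
    BK 17: (-20.05,-11.95) -> (-32.071,-23.971) [heading=45, draw]
    -- iteration 3/3 --
    LT 45: heading 45 -> 90
    BK 17: (-32.071,-23.971) -> (-32.071,-40.971) [heading=90, draw]
  ]
  -- iteration 2/3 --
  FD 7: (-32.071,-40.971) -> (-32.071,-33.971) [heading=90, draw]
  REPEAT 3 [
    -- iteration 1/3 --
    LT 45: heading 90 -> 135
    BK 17: (-32.071,-33.971) -> (-20.05,-45.991) [heading=135, draw]
    -- iteration 2/3 --
    LT 45: heading 135 -> 180
    BK 17: (-20.05,-45.991) -> (-3.05,-45.991) [heading=180, draw]
    -- iteration 3/3 --
    LT 45: heading 180 -> 225
    BK 17: (-3.05,-45.991) -> (8.971,-33.971) [heading=225, draw]
  ]
  -- iteration 3/3 --
  FD 7: (8.971,-33.971) -> (4.021,-38.92) [heading=225, draw]
  REPEAT 3 [
    -- iteration 1/3 --
    LT 45: heading 225 -> 270
    BK 17: (4.021,-38.92) -> (4.021,-21.92) [heading=270, draw]
    -- iteration 2/3 --
    LT 45: heading 270 -> 315
    BK 17: (4.021,-21.92) -> (-8,-9.899) [heading=315, draw]
    -- iteration 3/3 --
    LT 45: heading 315 -> 0
    BK 17: (-8,-9.899) -> (-25,-9.899) [heading=0, draw]
  ]
]
Final: pos=(-25,-9.899), heading=0, 12 segment(s) drawn

Answer: 0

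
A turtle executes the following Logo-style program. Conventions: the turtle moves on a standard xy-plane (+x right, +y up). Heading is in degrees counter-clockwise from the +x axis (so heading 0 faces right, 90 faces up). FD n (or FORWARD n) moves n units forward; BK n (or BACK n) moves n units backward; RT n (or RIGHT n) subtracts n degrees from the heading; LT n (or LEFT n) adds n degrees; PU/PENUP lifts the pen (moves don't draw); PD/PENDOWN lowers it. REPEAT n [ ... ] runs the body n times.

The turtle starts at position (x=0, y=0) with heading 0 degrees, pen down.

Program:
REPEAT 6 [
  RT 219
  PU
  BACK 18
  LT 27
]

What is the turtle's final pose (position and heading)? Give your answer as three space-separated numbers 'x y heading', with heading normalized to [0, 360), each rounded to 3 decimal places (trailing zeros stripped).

Answer: 9.932 3.812 288

Derivation:
Executing turtle program step by step:
Start: pos=(0,0), heading=0, pen down
REPEAT 6 [
  -- iteration 1/6 --
  RT 219: heading 0 -> 141
  PU: pen up
  BK 18: (0,0) -> (13.989,-11.328) [heading=141, move]
  LT 27: heading 141 -> 168
  -- iteration 2/6 --
  RT 219: heading 168 -> 309
  PU: pen up
  BK 18: (13.989,-11.328) -> (2.661,2.661) [heading=309, move]
  LT 27: heading 309 -> 336
  -- iteration 3/6 --
  RT 219: heading 336 -> 117
  PU: pen up
  BK 18: (2.661,2.661) -> (10.833,-13.377) [heading=117, move]
  LT 27: heading 117 -> 144
  -- iteration 4/6 --
  RT 219: heading 144 -> 285
  PU: pen up
  BK 18: (10.833,-13.377) -> (6.174,4.009) [heading=285, move]
  LT 27: heading 285 -> 312
  -- iteration 5/6 --
  RT 219: heading 312 -> 93
  PU: pen up
  BK 18: (6.174,4.009) -> (7.116,-13.966) [heading=93, move]
  LT 27: heading 93 -> 120
  -- iteration 6/6 --
  RT 219: heading 120 -> 261
  PU: pen up
  BK 18: (7.116,-13.966) -> (9.932,3.812) [heading=261, move]
  LT 27: heading 261 -> 288
]
Final: pos=(9.932,3.812), heading=288, 0 segment(s) drawn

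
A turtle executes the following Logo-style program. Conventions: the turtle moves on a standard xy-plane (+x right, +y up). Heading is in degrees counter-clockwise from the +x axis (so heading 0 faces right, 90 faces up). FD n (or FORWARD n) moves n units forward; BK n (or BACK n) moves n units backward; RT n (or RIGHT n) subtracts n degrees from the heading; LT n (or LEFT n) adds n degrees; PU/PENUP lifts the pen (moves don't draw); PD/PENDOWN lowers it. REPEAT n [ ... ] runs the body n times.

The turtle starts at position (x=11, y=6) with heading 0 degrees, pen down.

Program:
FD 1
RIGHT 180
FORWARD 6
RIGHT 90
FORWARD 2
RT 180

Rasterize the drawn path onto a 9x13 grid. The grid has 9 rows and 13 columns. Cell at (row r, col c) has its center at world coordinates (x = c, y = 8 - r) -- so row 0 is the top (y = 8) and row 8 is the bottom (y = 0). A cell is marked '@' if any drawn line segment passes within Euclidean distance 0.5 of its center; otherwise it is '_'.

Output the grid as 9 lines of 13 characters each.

Answer: ______@______
______@______
______@@@@@@@
_____________
_____________
_____________
_____________
_____________
_____________

Derivation:
Segment 0: (11,6) -> (12,6)
Segment 1: (12,6) -> (6,6)
Segment 2: (6,6) -> (6,8)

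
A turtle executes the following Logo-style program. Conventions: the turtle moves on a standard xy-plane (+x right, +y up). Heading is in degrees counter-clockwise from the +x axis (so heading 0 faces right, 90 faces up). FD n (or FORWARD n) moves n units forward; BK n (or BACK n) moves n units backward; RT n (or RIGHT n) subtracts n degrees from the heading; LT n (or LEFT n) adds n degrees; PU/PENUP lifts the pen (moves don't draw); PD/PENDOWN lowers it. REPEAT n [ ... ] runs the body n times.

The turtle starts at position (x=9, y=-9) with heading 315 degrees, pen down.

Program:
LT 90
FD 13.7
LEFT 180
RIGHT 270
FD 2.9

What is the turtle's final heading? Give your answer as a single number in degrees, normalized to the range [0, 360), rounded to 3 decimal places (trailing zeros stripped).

Answer: 315

Derivation:
Executing turtle program step by step:
Start: pos=(9,-9), heading=315, pen down
LT 90: heading 315 -> 45
FD 13.7: (9,-9) -> (18.687,0.687) [heading=45, draw]
LT 180: heading 45 -> 225
RT 270: heading 225 -> 315
FD 2.9: (18.687,0.687) -> (20.738,-1.363) [heading=315, draw]
Final: pos=(20.738,-1.363), heading=315, 2 segment(s) drawn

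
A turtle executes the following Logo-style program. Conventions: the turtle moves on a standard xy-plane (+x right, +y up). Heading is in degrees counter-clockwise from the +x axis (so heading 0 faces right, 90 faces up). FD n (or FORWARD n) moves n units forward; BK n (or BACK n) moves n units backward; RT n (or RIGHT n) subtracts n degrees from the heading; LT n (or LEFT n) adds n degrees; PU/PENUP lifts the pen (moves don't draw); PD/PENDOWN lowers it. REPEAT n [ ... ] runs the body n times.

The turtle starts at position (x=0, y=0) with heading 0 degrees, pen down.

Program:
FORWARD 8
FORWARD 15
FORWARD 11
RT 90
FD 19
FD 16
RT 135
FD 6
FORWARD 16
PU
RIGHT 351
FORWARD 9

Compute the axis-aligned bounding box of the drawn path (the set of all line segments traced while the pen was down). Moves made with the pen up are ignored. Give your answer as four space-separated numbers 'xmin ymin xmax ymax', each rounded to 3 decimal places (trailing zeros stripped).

Answer: 0 -35 34 0

Derivation:
Executing turtle program step by step:
Start: pos=(0,0), heading=0, pen down
FD 8: (0,0) -> (8,0) [heading=0, draw]
FD 15: (8,0) -> (23,0) [heading=0, draw]
FD 11: (23,0) -> (34,0) [heading=0, draw]
RT 90: heading 0 -> 270
FD 19: (34,0) -> (34,-19) [heading=270, draw]
FD 16: (34,-19) -> (34,-35) [heading=270, draw]
RT 135: heading 270 -> 135
FD 6: (34,-35) -> (29.757,-30.757) [heading=135, draw]
FD 16: (29.757,-30.757) -> (18.444,-19.444) [heading=135, draw]
PU: pen up
RT 351: heading 135 -> 144
FD 9: (18.444,-19.444) -> (11.162,-14.154) [heading=144, move]
Final: pos=(11.162,-14.154), heading=144, 7 segment(s) drawn

Segment endpoints: x in {0, 8, 18.444, 23, 29.757, 34}, y in {-35, -30.757, -19.444, -19, 0}
xmin=0, ymin=-35, xmax=34, ymax=0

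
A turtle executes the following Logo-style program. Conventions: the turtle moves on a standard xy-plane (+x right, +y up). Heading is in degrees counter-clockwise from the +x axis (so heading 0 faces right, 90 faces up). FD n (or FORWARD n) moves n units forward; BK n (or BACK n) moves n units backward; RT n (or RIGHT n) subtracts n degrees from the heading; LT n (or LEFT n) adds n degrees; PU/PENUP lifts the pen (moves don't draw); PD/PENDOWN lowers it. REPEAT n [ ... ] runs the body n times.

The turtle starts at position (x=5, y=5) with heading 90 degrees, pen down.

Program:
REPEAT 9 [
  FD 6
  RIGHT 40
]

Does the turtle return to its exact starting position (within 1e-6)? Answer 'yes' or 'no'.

Answer: yes

Derivation:
Executing turtle program step by step:
Start: pos=(5,5), heading=90, pen down
REPEAT 9 [
  -- iteration 1/9 --
  FD 6: (5,5) -> (5,11) [heading=90, draw]
  RT 40: heading 90 -> 50
  -- iteration 2/9 --
  FD 6: (5,11) -> (8.857,15.596) [heading=50, draw]
  RT 40: heading 50 -> 10
  -- iteration 3/9 --
  FD 6: (8.857,15.596) -> (14.766,16.638) [heading=10, draw]
  RT 40: heading 10 -> 330
  -- iteration 4/9 --
  FD 6: (14.766,16.638) -> (19.962,13.638) [heading=330, draw]
  RT 40: heading 330 -> 290
  -- iteration 5/9 --
  FD 6: (19.962,13.638) -> (22.014,8) [heading=290, draw]
  RT 40: heading 290 -> 250
  -- iteration 6/9 --
  FD 6: (22.014,8) -> (19.962,2.362) [heading=250, draw]
  RT 40: heading 250 -> 210
  -- iteration 7/9 --
  FD 6: (19.962,2.362) -> (14.766,-0.638) [heading=210, draw]
  RT 40: heading 210 -> 170
  -- iteration 8/9 --
  FD 6: (14.766,-0.638) -> (8.857,0.404) [heading=170, draw]
  RT 40: heading 170 -> 130
  -- iteration 9/9 --
  FD 6: (8.857,0.404) -> (5,5) [heading=130, draw]
  RT 40: heading 130 -> 90
]
Final: pos=(5,5), heading=90, 9 segment(s) drawn

Start position: (5, 5)
Final position: (5, 5)
Distance = 0; < 1e-6 -> CLOSED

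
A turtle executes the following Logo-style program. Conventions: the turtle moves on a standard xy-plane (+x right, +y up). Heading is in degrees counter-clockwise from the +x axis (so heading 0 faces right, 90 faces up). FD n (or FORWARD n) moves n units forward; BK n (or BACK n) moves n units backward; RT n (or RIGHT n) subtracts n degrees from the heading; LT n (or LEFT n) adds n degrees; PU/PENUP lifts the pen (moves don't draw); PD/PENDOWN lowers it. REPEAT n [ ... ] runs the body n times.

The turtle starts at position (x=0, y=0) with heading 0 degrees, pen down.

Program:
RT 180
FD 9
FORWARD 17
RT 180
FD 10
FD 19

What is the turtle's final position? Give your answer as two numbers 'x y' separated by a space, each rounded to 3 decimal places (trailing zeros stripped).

Answer: 3 0

Derivation:
Executing turtle program step by step:
Start: pos=(0,0), heading=0, pen down
RT 180: heading 0 -> 180
FD 9: (0,0) -> (-9,0) [heading=180, draw]
FD 17: (-9,0) -> (-26,0) [heading=180, draw]
RT 180: heading 180 -> 0
FD 10: (-26,0) -> (-16,0) [heading=0, draw]
FD 19: (-16,0) -> (3,0) [heading=0, draw]
Final: pos=(3,0), heading=0, 4 segment(s) drawn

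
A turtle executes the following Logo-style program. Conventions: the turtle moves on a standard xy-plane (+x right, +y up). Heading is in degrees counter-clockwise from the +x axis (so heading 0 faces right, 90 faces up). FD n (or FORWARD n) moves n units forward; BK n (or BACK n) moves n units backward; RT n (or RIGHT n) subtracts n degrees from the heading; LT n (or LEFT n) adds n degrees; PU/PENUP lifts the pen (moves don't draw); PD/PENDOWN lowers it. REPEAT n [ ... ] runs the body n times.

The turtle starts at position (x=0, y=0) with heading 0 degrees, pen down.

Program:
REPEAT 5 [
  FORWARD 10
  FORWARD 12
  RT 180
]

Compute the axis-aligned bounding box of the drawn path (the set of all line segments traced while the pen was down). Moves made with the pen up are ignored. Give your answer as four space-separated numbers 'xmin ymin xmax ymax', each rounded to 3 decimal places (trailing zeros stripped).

Executing turtle program step by step:
Start: pos=(0,0), heading=0, pen down
REPEAT 5 [
  -- iteration 1/5 --
  FD 10: (0,0) -> (10,0) [heading=0, draw]
  FD 12: (10,0) -> (22,0) [heading=0, draw]
  RT 180: heading 0 -> 180
  -- iteration 2/5 --
  FD 10: (22,0) -> (12,0) [heading=180, draw]
  FD 12: (12,0) -> (0,0) [heading=180, draw]
  RT 180: heading 180 -> 0
  -- iteration 3/5 --
  FD 10: (0,0) -> (10,0) [heading=0, draw]
  FD 12: (10,0) -> (22,0) [heading=0, draw]
  RT 180: heading 0 -> 180
  -- iteration 4/5 --
  FD 10: (22,0) -> (12,0) [heading=180, draw]
  FD 12: (12,0) -> (0,0) [heading=180, draw]
  RT 180: heading 180 -> 0
  -- iteration 5/5 --
  FD 10: (0,0) -> (10,0) [heading=0, draw]
  FD 12: (10,0) -> (22,0) [heading=0, draw]
  RT 180: heading 0 -> 180
]
Final: pos=(22,0), heading=180, 10 segment(s) drawn

Segment endpoints: x in {0, 10, 12, 22}, y in {0, 0, 0, 0, 0, 0, 0, 0, 0}
xmin=0, ymin=0, xmax=22, ymax=0

Answer: 0 0 22 0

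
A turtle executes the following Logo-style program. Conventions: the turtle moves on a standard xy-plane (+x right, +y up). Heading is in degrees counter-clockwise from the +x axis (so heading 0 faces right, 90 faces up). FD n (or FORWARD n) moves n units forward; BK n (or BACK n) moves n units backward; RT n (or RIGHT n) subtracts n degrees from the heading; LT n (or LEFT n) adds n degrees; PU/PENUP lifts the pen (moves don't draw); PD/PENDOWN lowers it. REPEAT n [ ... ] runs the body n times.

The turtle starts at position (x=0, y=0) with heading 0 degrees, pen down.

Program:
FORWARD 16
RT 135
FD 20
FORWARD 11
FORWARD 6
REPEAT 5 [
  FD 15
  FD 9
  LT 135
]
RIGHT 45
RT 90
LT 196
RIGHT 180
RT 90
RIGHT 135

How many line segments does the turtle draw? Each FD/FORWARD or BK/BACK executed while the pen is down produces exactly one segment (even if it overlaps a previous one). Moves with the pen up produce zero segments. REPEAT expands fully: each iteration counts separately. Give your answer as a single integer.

Answer: 14

Derivation:
Executing turtle program step by step:
Start: pos=(0,0), heading=0, pen down
FD 16: (0,0) -> (16,0) [heading=0, draw]
RT 135: heading 0 -> 225
FD 20: (16,0) -> (1.858,-14.142) [heading=225, draw]
FD 11: (1.858,-14.142) -> (-5.92,-21.92) [heading=225, draw]
FD 6: (-5.92,-21.92) -> (-10.163,-26.163) [heading=225, draw]
REPEAT 5 [
  -- iteration 1/5 --
  FD 15: (-10.163,-26.163) -> (-20.77,-36.77) [heading=225, draw]
  FD 9: (-20.77,-36.77) -> (-27.134,-43.134) [heading=225, draw]
  LT 135: heading 225 -> 0
  -- iteration 2/5 --
  FD 15: (-27.134,-43.134) -> (-12.134,-43.134) [heading=0, draw]
  FD 9: (-12.134,-43.134) -> (-3.134,-43.134) [heading=0, draw]
  LT 135: heading 0 -> 135
  -- iteration 3/5 --
  FD 15: (-3.134,-43.134) -> (-13.74,-32.527) [heading=135, draw]
  FD 9: (-13.74,-32.527) -> (-20.104,-26.163) [heading=135, draw]
  LT 135: heading 135 -> 270
  -- iteration 4/5 --
  FD 15: (-20.104,-26.163) -> (-20.104,-41.163) [heading=270, draw]
  FD 9: (-20.104,-41.163) -> (-20.104,-50.163) [heading=270, draw]
  LT 135: heading 270 -> 45
  -- iteration 5/5 --
  FD 15: (-20.104,-50.163) -> (-9.497,-39.556) [heading=45, draw]
  FD 9: (-9.497,-39.556) -> (-3.134,-33.192) [heading=45, draw]
  LT 135: heading 45 -> 180
]
RT 45: heading 180 -> 135
RT 90: heading 135 -> 45
LT 196: heading 45 -> 241
RT 180: heading 241 -> 61
RT 90: heading 61 -> 331
RT 135: heading 331 -> 196
Final: pos=(-3.134,-33.192), heading=196, 14 segment(s) drawn
Segments drawn: 14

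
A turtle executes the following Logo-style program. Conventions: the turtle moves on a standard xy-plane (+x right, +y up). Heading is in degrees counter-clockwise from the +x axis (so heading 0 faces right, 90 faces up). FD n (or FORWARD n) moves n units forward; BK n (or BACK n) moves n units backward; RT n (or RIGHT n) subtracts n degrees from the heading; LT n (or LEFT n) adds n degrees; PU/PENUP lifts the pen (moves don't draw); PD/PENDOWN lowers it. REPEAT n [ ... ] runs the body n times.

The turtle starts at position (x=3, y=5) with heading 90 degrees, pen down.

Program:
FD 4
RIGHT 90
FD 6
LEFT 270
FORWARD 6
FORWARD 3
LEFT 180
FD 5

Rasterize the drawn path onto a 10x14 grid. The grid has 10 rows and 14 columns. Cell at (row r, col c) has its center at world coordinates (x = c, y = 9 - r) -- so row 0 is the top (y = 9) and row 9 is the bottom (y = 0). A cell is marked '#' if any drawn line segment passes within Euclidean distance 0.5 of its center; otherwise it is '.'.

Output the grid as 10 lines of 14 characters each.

Answer: ...#######....
...#.....#....
...#.....#....
...#.....#....
...#.....#....
.........#....
.........#....
.........#....
.........#....
.........#....

Derivation:
Segment 0: (3,5) -> (3,9)
Segment 1: (3,9) -> (9,9)
Segment 2: (9,9) -> (9,3)
Segment 3: (9,3) -> (9,0)
Segment 4: (9,0) -> (9,5)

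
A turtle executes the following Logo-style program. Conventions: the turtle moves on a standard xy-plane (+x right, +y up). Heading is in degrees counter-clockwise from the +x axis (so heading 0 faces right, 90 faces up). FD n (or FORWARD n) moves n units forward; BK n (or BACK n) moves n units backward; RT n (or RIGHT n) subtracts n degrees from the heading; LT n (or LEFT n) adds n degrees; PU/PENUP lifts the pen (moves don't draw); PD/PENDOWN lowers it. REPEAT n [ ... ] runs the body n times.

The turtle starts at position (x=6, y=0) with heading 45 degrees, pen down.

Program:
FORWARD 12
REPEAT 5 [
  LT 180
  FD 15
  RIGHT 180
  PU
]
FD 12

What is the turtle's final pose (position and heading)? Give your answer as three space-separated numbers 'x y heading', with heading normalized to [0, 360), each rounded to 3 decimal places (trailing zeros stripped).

Answer: -30.062 -36.062 45

Derivation:
Executing turtle program step by step:
Start: pos=(6,0), heading=45, pen down
FD 12: (6,0) -> (14.485,8.485) [heading=45, draw]
REPEAT 5 [
  -- iteration 1/5 --
  LT 180: heading 45 -> 225
  FD 15: (14.485,8.485) -> (3.879,-2.121) [heading=225, draw]
  RT 180: heading 225 -> 45
  PU: pen up
  -- iteration 2/5 --
  LT 180: heading 45 -> 225
  FD 15: (3.879,-2.121) -> (-6.728,-12.728) [heading=225, move]
  RT 180: heading 225 -> 45
  PU: pen up
  -- iteration 3/5 --
  LT 180: heading 45 -> 225
  FD 15: (-6.728,-12.728) -> (-17.335,-23.335) [heading=225, move]
  RT 180: heading 225 -> 45
  PU: pen up
  -- iteration 4/5 --
  LT 180: heading 45 -> 225
  FD 15: (-17.335,-23.335) -> (-27.941,-33.941) [heading=225, move]
  RT 180: heading 225 -> 45
  PU: pen up
  -- iteration 5/5 --
  LT 180: heading 45 -> 225
  FD 15: (-27.941,-33.941) -> (-38.548,-44.548) [heading=225, move]
  RT 180: heading 225 -> 45
  PU: pen up
]
FD 12: (-38.548,-44.548) -> (-30.062,-36.062) [heading=45, move]
Final: pos=(-30.062,-36.062), heading=45, 2 segment(s) drawn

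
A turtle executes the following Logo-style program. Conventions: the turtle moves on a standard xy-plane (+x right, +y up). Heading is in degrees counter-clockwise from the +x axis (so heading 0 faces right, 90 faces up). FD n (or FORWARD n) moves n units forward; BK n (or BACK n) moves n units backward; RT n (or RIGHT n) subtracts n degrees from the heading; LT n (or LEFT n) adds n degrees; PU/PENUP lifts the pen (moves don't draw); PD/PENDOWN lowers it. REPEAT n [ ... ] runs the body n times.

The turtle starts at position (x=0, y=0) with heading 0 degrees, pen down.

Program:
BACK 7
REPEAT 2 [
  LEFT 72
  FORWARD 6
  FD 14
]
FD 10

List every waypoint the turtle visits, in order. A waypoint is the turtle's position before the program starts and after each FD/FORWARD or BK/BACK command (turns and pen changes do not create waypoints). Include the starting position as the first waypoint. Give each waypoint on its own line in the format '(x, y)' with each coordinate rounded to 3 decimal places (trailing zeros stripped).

Answer: (0, 0)
(-7, 0)
(-5.146, 5.706)
(-0.82, 19.021)
(-5.674, 22.548)
(-17, 30.777)
(-25.09, 36.655)

Derivation:
Executing turtle program step by step:
Start: pos=(0,0), heading=0, pen down
BK 7: (0,0) -> (-7,0) [heading=0, draw]
REPEAT 2 [
  -- iteration 1/2 --
  LT 72: heading 0 -> 72
  FD 6: (-7,0) -> (-5.146,5.706) [heading=72, draw]
  FD 14: (-5.146,5.706) -> (-0.82,19.021) [heading=72, draw]
  -- iteration 2/2 --
  LT 72: heading 72 -> 144
  FD 6: (-0.82,19.021) -> (-5.674,22.548) [heading=144, draw]
  FD 14: (-5.674,22.548) -> (-17,30.777) [heading=144, draw]
]
FD 10: (-17,30.777) -> (-25.09,36.655) [heading=144, draw]
Final: pos=(-25.09,36.655), heading=144, 6 segment(s) drawn
Waypoints (7 total):
(0, 0)
(-7, 0)
(-5.146, 5.706)
(-0.82, 19.021)
(-5.674, 22.548)
(-17, 30.777)
(-25.09, 36.655)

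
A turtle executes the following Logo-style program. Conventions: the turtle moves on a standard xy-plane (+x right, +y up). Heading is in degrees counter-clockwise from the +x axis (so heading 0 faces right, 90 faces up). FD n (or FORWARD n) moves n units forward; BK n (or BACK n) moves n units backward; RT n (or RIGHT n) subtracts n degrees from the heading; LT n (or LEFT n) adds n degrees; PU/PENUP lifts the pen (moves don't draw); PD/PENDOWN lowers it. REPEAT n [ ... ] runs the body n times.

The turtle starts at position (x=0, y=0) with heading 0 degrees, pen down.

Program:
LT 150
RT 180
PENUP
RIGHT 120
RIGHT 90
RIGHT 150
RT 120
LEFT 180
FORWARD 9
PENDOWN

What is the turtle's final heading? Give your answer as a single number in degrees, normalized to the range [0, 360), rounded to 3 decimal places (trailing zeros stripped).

Answer: 30

Derivation:
Executing turtle program step by step:
Start: pos=(0,0), heading=0, pen down
LT 150: heading 0 -> 150
RT 180: heading 150 -> 330
PU: pen up
RT 120: heading 330 -> 210
RT 90: heading 210 -> 120
RT 150: heading 120 -> 330
RT 120: heading 330 -> 210
LT 180: heading 210 -> 30
FD 9: (0,0) -> (7.794,4.5) [heading=30, move]
PD: pen down
Final: pos=(7.794,4.5), heading=30, 0 segment(s) drawn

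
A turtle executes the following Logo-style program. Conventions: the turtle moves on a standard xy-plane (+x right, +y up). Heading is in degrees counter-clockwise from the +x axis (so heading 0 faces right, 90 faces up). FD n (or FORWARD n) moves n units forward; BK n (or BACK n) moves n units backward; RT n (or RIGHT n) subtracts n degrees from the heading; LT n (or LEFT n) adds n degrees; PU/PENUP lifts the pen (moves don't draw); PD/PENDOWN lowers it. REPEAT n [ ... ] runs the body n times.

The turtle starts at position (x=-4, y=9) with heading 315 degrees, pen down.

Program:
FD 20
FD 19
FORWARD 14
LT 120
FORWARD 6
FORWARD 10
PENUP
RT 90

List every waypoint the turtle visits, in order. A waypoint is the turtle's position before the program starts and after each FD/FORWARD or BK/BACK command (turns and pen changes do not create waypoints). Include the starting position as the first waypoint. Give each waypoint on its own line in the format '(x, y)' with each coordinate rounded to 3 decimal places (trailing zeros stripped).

Answer: (-4, 9)
(10.142, -5.142)
(23.577, -18.577)
(33.477, -28.477)
(35.03, -22.681)
(37.618, -13.022)

Derivation:
Executing turtle program step by step:
Start: pos=(-4,9), heading=315, pen down
FD 20: (-4,9) -> (10.142,-5.142) [heading=315, draw]
FD 19: (10.142,-5.142) -> (23.577,-18.577) [heading=315, draw]
FD 14: (23.577,-18.577) -> (33.477,-28.477) [heading=315, draw]
LT 120: heading 315 -> 75
FD 6: (33.477,-28.477) -> (35.03,-22.681) [heading=75, draw]
FD 10: (35.03,-22.681) -> (37.618,-13.022) [heading=75, draw]
PU: pen up
RT 90: heading 75 -> 345
Final: pos=(37.618,-13.022), heading=345, 5 segment(s) drawn
Waypoints (6 total):
(-4, 9)
(10.142, -5.142)
(23.577, -18.577)
(33.477, -28.477)
(35.03, -22.681)
(37.618, -13.022)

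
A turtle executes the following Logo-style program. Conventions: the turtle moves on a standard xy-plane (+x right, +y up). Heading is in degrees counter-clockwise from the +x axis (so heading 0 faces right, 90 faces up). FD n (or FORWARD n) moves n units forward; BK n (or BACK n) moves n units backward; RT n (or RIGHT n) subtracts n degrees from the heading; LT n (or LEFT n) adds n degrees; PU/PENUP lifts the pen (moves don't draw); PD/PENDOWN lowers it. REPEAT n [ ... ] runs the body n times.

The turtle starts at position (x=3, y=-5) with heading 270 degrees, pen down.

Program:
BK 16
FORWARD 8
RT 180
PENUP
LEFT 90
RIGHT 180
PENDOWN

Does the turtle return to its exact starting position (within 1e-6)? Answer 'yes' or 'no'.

Answer: no

Derivation:
Executing turtle program step by step:
Start: pos=(3,-5), heading=270, pen down
BK 16: (3,-5) -> (3,11) [heading=270, draw]
FD 8: (3,11) -> (3,3) [heading=270, draw]
RT 180: heading 270 -> 90
PU: pen up
LT 90: heading 90 -> 180
RT 180: heading 180 -> 0
PD: pen down
Final: pos=(3,3), heading=0, 2 segment(s) drawn

Start position: (3, -5)
Final position: (3, 3)
Distance = 8; >= 1e-6 -> NOT closed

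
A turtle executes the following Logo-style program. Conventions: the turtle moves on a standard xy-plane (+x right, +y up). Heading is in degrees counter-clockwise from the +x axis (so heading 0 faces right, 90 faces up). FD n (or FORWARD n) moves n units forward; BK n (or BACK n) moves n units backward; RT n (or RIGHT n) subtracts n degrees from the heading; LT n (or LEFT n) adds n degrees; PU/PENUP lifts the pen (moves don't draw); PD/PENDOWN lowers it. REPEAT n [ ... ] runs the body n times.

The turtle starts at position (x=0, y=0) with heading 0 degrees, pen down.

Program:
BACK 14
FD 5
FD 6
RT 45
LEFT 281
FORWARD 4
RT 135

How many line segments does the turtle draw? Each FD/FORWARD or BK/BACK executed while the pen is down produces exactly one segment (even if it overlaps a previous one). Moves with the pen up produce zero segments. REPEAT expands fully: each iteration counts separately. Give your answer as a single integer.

Executing turtle program step by step:
Start: pos=(0,0), heading=0, pen down
BK 14: (0,0) -> (-14,0) [heading=0, draw]
FD 5: (-14,0) -> (-9,0) [heading=0, draw]
FD 6: (-9,0) -> (-3,0) [heading=0, draw]
RT 45: heading 0 -> 315
LT 281: heading 315 -> 236
FD 4: (-3,0) -> (-5.237,-3.316) [heading=236, draw]
RT 135: heading 236 -> 101
Final: pos=(-5.237,-3.316), heading=101, 4 segment(s) drawn
Segments drawn: 4

Answer: 4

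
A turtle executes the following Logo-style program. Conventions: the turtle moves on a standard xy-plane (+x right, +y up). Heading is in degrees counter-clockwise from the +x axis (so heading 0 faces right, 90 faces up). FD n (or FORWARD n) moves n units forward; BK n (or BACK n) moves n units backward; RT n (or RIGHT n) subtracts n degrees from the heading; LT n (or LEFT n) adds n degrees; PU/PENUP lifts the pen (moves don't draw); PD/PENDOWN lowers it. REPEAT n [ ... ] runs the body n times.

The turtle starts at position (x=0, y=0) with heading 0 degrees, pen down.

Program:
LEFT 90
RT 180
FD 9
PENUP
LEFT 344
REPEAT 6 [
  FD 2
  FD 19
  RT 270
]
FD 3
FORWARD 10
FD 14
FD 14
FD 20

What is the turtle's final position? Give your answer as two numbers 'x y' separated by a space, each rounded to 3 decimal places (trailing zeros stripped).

Executing turtle program step by step:
Start: pos=(0,0), heading=0, pen down
LT 90: heading 0 -> 90
RT 180: heading 90 -> 270
FD 9: (0,0) -> (0,-9) [heading=270, draw]
PU: pen up
LT 344: heading 270 -> 254
REPEAT 6 [
  -- iteration 1/6 --
  FD 2: (0,-9) -> (-0.551,-10.923) [heading=254, move]
  FD 19: (-0.551,-10.923) -> (-5.788,-29.186) [heading=254, move]
  RT 270: heading 254 -> 344
  -- iteration 2/6 --
  FD 2: (-5.788,-29.186) -> (-3.866,-29.738) [heading=344, move]
  FD 19: (-3.866,-29.738) -> (14.398,-34.975) [heading=344, move]
  RT 270: heading 344 -> 74
  -- iteration 3/6 --
  FD 2: (14.398,-34.975) -> (14.949,-33.052) [heading=74, move]
  FD 19: (14.949,-33.052) -> (20.186,-14.788) [heading=74, move]
  RT 270: heading 74 -> 164
  -- iteration 4/6 --
  FD 2: (20.186,-14.788) -> (18.264,-14.237) [heading=164, move]
  FD 19: (18.264,-14.237) -> (0,-9) [heading=164, move]
  RT 270: heading 164 -> 254
  -- iteration 5/6 --
  FD 2: (0,-9) -> (-0.551,-10.923) [heading=254, move]
  FD 19: (-0.551,-10.923) -> (-5.788,-29.186) [heading=254, move]
  RT 270: heading 254 -> 344
  -- iteration 6/6 --
  FD 2: (-5.788,-29.186) -> (-3.866,-29.738) [heading=344, move]
  FD 19: (-3.866,-29.738) -> (14.398,-34.975) [heading=344, move]
  RT 270: heading 344 -> 74
]
FD 3: (14.398,-34.975) -> (15.225,-32.091) [heading=74, move]
FD 10: (15.225,-32.091) -> (17.981,-22.478) [heading=74, move]
FD 14: (17.981,-22.478) -> (21.84,-9.021) [heading=74, move]
FD 14: (21.84,-9.021) -> (25.699,4.437) [heading=74, move]
FD 20: (25.699,4.437) -> (31.212,23.662) [heading=74, move]
Final: pos=(31.212,23.662), heading=74, 1 segment(s) drawn

Answer: 31.212 23.662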